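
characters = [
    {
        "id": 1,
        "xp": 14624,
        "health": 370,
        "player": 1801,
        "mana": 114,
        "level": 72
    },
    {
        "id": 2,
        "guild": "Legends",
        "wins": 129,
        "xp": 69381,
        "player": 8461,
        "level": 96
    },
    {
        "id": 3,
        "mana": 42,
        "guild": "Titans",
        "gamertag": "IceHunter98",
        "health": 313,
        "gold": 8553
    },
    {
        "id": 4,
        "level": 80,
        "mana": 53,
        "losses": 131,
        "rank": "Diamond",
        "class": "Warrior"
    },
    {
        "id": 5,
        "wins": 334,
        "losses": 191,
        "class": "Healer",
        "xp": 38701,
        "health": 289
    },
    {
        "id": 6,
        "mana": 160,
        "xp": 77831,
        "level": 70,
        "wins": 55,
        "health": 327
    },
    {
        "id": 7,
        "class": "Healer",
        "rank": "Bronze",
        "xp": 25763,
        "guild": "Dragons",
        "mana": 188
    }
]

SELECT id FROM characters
[1, 2, 3, 4, 5, 6, 7]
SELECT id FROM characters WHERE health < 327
[3, 5]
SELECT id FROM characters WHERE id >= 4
[4, 5, 6, 7]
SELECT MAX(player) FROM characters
8461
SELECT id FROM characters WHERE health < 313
[5]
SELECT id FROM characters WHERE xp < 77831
[1, 2, 5, 7]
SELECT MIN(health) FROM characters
289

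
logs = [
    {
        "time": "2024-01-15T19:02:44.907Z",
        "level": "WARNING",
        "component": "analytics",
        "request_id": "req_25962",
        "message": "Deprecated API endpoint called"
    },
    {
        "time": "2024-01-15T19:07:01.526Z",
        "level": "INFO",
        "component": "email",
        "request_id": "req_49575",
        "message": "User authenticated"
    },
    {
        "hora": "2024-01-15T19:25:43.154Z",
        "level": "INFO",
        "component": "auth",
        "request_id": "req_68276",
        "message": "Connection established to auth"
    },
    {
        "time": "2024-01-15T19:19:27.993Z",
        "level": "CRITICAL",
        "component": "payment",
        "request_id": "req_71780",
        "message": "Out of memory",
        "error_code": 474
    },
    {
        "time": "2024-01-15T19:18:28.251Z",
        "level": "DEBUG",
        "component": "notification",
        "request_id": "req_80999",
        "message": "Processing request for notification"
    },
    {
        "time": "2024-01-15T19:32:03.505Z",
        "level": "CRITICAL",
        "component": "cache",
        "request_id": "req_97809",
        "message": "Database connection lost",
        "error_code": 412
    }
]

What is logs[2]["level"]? "INFO"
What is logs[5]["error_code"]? 412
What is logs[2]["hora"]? "2024-01-15T19:25:43.154Z"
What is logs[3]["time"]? "2024-01-15T19:19:27.993Z"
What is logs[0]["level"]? "WARNING"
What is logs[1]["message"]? "User authenticated"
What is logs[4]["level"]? "DEBUG"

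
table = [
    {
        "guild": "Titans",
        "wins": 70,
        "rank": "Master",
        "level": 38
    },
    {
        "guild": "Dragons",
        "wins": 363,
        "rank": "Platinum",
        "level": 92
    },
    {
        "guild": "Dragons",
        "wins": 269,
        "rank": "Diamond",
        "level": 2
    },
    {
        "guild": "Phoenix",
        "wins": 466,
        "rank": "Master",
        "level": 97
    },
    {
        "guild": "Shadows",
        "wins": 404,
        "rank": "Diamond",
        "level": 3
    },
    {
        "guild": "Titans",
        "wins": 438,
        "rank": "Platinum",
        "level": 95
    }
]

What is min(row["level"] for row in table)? 2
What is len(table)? 6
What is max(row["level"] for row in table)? 97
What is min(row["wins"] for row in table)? 70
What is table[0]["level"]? 38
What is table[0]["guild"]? "Titans"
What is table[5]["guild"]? "Titans"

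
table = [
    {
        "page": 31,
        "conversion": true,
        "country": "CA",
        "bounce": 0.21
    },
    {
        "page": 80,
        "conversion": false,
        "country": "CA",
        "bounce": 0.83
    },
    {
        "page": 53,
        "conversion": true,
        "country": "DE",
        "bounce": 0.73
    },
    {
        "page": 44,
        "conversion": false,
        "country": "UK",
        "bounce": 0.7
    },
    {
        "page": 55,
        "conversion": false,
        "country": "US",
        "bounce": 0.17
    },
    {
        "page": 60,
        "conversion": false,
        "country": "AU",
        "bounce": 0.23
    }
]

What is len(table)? 6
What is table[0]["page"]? 31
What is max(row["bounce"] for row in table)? 0.83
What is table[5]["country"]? "AU"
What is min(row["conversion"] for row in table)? False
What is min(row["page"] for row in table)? 31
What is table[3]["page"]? 44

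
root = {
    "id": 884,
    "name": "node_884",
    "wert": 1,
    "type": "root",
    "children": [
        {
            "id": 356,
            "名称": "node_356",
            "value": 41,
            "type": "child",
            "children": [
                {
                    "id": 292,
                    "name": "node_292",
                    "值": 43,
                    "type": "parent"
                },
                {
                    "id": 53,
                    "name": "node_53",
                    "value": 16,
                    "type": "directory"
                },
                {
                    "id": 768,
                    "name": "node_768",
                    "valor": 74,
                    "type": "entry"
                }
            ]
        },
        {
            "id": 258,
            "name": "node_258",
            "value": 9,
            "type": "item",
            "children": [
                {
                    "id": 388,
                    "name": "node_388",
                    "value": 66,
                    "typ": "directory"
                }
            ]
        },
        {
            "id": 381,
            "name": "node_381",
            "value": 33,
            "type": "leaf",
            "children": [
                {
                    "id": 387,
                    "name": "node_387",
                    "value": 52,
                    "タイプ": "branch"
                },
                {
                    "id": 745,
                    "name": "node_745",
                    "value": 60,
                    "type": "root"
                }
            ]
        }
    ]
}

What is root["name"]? "node_884"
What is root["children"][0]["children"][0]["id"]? 292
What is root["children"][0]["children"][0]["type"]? "parent"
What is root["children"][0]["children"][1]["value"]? 16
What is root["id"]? 884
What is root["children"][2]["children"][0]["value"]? 52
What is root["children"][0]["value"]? 41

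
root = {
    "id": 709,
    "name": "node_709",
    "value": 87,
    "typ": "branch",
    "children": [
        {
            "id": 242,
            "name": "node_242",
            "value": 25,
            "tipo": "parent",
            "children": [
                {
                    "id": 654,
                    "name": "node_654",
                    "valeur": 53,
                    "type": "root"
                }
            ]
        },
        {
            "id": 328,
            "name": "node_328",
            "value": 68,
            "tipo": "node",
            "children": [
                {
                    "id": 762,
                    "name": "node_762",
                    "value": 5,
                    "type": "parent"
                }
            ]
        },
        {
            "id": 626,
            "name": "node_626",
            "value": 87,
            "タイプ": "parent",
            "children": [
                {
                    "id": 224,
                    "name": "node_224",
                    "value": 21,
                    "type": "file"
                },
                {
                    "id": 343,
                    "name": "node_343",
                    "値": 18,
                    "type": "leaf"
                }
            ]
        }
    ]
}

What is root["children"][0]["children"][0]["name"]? "node_654"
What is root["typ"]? "branch"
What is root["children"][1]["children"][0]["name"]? "node_762"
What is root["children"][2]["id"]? 626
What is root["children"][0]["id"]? 242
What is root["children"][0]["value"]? 25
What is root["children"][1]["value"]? 68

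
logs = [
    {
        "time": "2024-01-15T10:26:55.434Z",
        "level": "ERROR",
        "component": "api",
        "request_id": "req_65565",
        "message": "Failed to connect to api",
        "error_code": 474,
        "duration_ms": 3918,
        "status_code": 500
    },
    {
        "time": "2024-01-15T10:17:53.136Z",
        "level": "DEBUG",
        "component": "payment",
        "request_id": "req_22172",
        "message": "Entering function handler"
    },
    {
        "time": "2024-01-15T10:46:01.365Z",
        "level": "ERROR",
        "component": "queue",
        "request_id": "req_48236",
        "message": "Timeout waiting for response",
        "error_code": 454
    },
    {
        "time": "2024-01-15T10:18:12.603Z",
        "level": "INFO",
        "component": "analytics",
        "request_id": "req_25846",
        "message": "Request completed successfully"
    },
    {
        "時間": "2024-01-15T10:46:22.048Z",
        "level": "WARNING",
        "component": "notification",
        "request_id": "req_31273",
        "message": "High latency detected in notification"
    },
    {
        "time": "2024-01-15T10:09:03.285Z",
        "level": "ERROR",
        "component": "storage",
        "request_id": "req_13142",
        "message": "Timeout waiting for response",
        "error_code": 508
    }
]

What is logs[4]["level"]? "WARNING"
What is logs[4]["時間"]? "2024-01-15T10:46:22.048Z"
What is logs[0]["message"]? "Failed to connect to api"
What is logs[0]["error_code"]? 474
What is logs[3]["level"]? "INFO"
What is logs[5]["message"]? "Timeout waiting for response"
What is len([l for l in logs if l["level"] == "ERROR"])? 3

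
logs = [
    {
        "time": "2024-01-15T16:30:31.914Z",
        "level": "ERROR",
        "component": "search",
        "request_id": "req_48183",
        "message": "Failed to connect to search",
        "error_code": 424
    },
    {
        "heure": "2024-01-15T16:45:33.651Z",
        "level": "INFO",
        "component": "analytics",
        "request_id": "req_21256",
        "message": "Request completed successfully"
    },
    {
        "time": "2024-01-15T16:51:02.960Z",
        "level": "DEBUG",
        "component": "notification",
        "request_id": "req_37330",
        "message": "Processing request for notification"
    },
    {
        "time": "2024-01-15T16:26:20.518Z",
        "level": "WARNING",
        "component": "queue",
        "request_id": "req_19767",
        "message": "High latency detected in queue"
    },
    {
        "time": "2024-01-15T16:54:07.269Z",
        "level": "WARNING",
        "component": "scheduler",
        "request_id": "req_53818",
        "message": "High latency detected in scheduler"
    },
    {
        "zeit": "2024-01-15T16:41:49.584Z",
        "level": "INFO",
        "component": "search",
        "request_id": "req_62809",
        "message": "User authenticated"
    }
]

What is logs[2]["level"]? "DEBUG"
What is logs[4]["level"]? "WARNING"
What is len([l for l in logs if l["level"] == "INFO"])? 2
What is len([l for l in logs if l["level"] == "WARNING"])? 2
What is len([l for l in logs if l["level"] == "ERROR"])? 1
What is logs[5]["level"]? "INFO"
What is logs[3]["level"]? "WARNING"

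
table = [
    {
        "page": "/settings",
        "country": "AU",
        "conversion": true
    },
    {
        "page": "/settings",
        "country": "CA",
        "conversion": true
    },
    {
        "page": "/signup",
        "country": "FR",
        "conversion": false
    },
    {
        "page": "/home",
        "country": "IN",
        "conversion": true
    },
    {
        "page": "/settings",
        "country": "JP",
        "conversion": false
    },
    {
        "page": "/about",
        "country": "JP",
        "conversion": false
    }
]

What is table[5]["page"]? "/about"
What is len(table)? 6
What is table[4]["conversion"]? False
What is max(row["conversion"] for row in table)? True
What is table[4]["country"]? "JP"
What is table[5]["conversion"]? False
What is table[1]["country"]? "CA"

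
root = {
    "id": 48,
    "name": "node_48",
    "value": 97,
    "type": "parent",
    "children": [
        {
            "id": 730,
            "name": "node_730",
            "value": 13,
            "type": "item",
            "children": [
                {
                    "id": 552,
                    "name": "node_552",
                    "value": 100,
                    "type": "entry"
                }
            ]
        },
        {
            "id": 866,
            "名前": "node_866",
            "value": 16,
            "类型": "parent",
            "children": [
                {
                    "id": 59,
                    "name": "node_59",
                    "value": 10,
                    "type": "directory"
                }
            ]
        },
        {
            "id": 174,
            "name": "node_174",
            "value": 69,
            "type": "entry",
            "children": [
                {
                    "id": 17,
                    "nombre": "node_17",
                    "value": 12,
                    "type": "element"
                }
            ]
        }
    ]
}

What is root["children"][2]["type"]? "entry"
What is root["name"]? "node_48"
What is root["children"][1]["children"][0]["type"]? "directory"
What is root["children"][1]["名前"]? "node_866"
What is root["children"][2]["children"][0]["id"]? 17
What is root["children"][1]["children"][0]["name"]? "node_59"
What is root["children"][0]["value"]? 13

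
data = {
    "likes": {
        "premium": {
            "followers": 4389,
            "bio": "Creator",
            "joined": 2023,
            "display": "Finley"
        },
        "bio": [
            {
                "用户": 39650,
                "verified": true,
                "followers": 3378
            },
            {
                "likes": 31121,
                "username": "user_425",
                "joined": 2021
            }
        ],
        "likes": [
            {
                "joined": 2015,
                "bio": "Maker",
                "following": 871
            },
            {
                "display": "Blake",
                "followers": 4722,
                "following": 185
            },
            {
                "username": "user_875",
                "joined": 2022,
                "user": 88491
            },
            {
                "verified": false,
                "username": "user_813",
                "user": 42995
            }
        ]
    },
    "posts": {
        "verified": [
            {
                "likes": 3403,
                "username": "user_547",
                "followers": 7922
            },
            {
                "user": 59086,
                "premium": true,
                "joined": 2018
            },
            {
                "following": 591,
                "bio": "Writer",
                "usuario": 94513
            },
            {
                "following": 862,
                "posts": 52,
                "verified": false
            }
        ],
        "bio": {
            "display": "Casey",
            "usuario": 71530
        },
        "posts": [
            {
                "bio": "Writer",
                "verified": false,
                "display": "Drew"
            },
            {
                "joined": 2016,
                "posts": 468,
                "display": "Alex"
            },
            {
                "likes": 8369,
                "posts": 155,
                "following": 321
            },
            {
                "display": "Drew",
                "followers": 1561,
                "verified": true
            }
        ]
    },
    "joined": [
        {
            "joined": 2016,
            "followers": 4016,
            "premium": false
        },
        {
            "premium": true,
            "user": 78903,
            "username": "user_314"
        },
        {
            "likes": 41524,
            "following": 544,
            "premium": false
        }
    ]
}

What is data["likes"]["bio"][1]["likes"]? 31121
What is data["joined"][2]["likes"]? 41524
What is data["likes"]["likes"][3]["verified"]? False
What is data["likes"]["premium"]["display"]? "Finley"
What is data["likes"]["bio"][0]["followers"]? 3378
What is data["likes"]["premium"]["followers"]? 4389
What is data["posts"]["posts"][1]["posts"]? 468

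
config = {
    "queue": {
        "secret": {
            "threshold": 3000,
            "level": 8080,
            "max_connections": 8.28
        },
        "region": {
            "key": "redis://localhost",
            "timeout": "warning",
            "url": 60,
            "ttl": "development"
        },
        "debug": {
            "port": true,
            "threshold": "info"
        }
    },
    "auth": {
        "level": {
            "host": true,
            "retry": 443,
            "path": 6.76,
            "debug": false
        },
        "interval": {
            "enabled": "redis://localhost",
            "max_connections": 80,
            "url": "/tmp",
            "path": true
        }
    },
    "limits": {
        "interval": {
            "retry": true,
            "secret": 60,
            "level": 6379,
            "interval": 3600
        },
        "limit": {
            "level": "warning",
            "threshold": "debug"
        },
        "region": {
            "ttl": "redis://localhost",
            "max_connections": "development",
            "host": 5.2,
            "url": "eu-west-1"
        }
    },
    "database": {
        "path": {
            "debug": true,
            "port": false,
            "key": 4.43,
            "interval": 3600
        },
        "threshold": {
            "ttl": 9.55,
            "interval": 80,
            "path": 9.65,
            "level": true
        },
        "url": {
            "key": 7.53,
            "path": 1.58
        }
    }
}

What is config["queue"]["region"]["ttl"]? "development"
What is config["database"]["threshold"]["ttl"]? 9.55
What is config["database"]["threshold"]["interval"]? 80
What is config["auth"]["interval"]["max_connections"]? 80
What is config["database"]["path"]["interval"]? 3600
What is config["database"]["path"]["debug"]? True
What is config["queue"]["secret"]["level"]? 8080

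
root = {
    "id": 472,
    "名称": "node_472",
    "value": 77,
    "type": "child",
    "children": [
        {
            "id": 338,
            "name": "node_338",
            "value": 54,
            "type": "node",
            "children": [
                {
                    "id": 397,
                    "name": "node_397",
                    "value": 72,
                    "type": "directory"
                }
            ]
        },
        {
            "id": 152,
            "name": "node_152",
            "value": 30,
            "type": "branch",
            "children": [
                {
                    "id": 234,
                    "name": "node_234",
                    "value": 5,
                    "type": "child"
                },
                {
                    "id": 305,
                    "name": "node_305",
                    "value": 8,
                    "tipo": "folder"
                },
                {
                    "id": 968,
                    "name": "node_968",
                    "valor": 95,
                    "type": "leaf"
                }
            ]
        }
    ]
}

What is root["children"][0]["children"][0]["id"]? 397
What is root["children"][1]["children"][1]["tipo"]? "folder"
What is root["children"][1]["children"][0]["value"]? 5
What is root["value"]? 77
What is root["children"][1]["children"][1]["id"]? 305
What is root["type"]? "child"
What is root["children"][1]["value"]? 30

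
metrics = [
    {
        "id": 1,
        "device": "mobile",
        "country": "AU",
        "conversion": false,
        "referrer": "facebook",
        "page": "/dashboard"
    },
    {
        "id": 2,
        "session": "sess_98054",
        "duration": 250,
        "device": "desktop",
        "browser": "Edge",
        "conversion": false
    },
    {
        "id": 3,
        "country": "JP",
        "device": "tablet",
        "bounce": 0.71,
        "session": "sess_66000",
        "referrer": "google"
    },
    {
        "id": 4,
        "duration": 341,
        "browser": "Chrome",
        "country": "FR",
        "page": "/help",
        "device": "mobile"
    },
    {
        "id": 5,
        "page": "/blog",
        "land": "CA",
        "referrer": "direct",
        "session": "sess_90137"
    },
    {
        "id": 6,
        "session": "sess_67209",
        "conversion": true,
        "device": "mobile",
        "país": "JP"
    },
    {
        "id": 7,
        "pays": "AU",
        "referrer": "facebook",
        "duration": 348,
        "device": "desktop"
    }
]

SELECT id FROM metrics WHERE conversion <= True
[1, 2, 6]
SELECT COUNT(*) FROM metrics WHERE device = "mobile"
3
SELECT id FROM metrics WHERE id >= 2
[2, 3, 4, 5, 6, 7]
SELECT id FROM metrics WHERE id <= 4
[1, 2, 3, 4]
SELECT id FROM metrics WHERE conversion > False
[6]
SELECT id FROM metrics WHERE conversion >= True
[6]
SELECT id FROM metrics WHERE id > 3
[4, 5, 6, 7]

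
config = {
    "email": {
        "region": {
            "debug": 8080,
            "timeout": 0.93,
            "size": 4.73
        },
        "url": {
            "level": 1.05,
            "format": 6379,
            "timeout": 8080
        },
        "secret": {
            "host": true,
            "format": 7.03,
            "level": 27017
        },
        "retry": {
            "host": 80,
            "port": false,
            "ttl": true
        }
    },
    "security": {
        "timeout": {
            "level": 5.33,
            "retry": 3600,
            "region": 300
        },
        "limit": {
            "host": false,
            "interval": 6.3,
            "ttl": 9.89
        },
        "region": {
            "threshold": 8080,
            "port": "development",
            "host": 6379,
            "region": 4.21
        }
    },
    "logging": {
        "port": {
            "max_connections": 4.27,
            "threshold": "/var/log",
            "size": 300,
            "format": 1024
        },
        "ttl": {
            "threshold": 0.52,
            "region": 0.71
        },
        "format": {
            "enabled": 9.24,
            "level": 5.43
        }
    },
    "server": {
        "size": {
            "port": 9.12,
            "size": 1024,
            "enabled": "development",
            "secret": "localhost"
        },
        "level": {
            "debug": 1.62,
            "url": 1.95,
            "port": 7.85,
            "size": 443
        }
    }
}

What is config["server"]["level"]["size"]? 443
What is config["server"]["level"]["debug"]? 1.62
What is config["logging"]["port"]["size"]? 300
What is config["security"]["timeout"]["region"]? 300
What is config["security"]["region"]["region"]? 4.21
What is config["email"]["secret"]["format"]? 7.03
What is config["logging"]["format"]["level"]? 5.43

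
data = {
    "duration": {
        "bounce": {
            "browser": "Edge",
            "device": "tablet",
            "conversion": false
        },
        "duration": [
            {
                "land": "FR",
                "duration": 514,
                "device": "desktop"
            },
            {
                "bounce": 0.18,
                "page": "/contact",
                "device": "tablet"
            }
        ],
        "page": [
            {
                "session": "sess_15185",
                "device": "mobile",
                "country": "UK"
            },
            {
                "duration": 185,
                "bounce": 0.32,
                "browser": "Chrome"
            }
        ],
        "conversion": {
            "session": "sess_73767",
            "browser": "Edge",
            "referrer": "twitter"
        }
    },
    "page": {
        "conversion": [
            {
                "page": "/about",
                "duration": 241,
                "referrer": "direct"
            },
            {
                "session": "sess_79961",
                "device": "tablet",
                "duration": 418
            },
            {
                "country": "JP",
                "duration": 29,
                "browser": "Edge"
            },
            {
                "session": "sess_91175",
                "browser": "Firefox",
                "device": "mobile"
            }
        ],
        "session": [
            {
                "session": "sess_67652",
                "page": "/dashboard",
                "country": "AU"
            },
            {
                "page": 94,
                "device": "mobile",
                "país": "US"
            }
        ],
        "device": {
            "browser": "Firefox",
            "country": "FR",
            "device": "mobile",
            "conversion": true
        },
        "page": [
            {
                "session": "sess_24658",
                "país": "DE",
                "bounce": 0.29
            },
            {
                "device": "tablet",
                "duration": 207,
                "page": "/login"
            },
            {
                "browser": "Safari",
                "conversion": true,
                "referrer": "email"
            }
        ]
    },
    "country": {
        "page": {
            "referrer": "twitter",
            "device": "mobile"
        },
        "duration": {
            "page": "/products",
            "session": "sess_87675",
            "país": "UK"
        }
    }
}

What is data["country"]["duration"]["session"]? "sess_87675"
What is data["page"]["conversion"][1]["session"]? "sess_79961"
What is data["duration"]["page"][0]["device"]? "mobile"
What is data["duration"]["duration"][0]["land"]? "FR"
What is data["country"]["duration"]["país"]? "UK"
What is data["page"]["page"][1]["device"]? "tablet"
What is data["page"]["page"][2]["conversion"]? True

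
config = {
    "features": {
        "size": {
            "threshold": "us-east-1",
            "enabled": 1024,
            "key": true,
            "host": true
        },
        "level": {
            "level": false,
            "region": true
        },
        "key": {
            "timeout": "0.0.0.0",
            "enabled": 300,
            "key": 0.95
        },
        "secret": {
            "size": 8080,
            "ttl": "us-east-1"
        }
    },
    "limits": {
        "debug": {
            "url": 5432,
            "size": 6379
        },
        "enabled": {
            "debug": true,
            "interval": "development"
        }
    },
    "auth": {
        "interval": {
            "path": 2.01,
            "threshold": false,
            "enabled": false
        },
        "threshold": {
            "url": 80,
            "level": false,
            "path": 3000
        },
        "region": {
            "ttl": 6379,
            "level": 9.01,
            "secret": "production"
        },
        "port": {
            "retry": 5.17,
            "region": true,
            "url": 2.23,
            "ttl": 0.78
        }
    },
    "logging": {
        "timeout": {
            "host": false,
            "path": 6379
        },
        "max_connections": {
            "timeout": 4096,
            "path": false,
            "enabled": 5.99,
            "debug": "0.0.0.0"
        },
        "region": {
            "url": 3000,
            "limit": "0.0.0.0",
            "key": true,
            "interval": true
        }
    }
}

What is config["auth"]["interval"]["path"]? 2.01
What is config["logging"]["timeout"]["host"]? False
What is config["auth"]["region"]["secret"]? "production"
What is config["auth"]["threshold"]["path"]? 3000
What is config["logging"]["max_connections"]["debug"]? "0.0.0.0"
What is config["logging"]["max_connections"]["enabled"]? 5.99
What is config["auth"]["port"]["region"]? True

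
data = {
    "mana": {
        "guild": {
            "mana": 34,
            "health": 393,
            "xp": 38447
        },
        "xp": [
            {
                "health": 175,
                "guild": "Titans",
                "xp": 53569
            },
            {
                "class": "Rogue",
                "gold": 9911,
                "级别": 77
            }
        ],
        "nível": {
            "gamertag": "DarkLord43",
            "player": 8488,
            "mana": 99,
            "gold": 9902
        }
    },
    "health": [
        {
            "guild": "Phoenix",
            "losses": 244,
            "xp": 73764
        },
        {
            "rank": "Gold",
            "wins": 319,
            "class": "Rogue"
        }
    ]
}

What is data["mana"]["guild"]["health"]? 393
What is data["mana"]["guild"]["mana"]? 34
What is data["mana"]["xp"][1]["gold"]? 9911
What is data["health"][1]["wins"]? 319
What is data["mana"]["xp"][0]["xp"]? 53569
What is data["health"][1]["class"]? "Rogue"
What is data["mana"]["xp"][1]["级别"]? 77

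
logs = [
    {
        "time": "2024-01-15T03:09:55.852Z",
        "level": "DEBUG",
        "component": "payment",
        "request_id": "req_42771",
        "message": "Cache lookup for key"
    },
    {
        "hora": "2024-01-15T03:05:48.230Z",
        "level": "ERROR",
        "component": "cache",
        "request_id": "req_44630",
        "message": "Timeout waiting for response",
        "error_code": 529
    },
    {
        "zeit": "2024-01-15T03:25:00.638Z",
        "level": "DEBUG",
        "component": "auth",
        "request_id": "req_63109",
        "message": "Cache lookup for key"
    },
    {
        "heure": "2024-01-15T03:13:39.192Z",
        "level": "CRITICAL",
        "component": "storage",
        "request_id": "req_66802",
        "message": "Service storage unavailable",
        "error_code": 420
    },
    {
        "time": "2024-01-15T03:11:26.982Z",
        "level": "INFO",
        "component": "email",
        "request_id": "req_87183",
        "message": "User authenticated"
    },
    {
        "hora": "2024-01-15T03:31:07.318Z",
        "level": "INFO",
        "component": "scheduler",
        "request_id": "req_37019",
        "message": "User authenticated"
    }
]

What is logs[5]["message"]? "User authenticated"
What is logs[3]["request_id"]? "req_66802"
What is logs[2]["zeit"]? "2024-01-15T03:25:00.638Z"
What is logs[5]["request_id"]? "req_37019"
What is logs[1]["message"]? "Timeout waiting for response"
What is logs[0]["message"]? "Cache lookup for key"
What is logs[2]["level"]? "DEBUG"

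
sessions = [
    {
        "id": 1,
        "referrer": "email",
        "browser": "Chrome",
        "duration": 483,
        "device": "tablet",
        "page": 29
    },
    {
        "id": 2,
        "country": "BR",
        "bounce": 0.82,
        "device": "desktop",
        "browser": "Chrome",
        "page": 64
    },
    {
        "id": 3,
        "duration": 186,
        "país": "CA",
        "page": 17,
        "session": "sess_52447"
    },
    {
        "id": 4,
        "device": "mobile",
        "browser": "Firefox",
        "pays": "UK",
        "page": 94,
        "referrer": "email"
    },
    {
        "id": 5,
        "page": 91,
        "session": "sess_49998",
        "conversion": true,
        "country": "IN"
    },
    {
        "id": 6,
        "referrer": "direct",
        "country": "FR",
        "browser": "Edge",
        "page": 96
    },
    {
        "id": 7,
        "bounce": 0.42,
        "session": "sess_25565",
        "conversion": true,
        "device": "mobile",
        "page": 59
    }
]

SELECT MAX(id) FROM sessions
7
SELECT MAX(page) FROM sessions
96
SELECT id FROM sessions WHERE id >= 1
[1, 2, 3, 4, 5, 6, 7]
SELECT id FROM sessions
[1, 2, 3, 4, 5, 6, 7]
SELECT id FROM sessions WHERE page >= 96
[6]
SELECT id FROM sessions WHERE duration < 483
[3]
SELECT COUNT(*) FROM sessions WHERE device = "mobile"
2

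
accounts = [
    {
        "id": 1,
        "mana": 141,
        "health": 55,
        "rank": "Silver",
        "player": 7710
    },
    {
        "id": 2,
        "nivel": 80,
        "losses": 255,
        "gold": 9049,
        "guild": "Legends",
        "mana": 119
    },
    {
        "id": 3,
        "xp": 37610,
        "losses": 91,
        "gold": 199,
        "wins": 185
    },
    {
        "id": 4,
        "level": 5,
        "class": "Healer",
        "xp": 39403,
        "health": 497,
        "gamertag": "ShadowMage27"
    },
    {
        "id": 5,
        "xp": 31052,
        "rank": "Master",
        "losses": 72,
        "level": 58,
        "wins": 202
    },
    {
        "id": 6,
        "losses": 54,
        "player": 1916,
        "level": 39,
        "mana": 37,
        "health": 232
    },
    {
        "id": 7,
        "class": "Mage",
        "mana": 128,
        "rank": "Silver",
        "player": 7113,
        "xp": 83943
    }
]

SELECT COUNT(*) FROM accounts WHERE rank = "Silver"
2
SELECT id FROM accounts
[1, 2, 3, 4, 5, 6, 7]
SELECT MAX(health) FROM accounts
497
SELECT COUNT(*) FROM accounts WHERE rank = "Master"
1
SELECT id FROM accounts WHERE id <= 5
[1, 2, 3, 4, 5]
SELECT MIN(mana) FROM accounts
37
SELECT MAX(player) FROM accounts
7710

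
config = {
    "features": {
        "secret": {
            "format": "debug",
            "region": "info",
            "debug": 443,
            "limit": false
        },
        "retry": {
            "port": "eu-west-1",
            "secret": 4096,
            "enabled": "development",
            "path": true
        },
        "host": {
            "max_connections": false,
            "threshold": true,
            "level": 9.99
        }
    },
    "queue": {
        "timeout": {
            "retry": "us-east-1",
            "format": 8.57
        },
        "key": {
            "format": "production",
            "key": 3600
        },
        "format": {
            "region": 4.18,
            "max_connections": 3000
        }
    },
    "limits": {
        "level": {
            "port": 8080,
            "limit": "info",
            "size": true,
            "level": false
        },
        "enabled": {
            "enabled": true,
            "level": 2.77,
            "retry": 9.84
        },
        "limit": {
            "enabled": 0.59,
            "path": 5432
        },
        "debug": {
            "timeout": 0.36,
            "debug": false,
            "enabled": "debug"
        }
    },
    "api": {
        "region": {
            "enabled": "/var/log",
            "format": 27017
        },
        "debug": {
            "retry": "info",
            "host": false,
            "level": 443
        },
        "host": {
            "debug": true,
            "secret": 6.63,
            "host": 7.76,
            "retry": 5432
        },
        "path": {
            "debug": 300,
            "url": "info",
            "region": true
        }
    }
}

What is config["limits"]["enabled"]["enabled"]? True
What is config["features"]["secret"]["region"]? "info"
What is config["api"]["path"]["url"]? "info"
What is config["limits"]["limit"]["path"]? 5432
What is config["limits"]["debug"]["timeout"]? 0.36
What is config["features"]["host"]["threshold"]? True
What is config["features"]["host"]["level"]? 9.99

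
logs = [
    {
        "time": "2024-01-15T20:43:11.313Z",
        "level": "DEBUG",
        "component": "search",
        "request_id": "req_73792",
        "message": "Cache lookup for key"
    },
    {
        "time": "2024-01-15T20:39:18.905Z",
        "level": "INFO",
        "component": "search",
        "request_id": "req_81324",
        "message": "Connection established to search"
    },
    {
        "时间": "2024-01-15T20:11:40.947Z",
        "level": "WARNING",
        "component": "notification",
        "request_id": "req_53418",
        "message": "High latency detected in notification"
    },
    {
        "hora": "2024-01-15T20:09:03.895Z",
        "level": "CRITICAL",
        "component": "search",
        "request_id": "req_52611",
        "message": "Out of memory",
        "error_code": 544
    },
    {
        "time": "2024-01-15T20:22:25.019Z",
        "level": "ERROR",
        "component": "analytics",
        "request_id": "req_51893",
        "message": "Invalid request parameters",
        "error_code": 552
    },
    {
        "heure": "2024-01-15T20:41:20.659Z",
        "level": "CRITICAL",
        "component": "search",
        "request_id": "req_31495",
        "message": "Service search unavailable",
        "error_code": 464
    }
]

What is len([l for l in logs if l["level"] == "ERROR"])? 1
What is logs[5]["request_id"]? "req_31495"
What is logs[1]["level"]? "INFO"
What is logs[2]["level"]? "WARNING"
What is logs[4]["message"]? "Invalid request parameters"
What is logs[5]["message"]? "Service search unavailable"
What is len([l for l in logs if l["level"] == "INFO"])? 1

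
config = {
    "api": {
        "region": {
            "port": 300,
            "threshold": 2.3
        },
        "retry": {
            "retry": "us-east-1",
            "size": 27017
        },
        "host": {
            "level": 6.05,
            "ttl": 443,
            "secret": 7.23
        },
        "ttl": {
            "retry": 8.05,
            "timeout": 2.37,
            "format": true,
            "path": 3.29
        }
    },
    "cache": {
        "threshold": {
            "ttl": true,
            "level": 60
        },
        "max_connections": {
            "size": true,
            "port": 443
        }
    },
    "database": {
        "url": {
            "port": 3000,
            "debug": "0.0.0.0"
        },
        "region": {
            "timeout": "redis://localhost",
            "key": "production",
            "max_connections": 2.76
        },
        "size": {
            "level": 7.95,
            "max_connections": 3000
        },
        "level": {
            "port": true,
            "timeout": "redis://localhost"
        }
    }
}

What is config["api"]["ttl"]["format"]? True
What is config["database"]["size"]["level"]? 7.95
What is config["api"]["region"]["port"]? 300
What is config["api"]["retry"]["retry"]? "us-east-1"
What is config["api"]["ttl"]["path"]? 3.29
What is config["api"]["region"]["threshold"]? 2.3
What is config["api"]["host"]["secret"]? 7.23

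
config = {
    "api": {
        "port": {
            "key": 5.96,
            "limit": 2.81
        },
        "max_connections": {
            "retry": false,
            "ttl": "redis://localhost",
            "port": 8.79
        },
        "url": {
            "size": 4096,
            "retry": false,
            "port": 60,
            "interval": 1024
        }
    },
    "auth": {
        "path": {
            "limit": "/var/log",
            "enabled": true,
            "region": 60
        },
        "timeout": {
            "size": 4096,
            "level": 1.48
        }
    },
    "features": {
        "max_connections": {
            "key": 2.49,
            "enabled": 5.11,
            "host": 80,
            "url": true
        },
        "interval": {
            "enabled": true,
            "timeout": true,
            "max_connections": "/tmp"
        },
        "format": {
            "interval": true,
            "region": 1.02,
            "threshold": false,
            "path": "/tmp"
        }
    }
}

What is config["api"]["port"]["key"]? 5.96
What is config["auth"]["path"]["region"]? 60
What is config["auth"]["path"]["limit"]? "/var/log"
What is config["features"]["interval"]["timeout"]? True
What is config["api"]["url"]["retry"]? False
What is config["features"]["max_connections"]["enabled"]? 5.11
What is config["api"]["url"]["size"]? 4096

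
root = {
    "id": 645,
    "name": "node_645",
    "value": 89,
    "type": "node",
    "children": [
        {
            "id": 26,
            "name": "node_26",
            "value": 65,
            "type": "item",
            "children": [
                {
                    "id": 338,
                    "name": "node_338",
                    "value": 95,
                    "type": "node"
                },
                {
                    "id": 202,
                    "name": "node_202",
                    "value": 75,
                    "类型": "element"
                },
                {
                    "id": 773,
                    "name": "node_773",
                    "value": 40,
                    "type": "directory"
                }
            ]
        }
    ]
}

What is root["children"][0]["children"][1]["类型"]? "element"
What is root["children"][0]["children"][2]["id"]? 773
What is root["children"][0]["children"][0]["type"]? "node"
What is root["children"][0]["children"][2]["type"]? "directory"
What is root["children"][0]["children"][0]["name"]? "node_338"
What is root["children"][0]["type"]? "item"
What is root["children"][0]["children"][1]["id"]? 202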